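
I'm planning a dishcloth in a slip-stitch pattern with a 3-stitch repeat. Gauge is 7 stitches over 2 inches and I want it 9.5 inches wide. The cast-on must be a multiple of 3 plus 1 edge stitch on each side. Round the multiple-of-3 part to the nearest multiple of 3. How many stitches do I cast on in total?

7 / 2 = 3.5 sts per inch.
9.5 × 3.5 = 33.25 sts.
Less 2 edge sts → 31.25 for the repeat.
Nearest multiple of 3: 30.
Add back 2 edge sts → 32.

32 stitches.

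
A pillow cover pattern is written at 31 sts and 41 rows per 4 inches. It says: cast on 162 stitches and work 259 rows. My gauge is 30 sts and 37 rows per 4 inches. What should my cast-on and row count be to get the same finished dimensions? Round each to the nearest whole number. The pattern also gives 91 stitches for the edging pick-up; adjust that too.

Cast on 157 stitches; work 234 rows; edging pick-up 88 stitches.

Stitches: 162 × 30/31 = 156.77 → 157.
Rows: 259 × 37/41 = 233.73 → 234.
edging pick-up: 91 × 30/31 = 88.06 → 88.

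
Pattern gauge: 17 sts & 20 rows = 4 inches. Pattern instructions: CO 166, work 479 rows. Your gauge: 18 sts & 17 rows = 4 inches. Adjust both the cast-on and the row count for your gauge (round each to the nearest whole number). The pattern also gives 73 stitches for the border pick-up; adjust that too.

Stitches: 166 × 18/17 = 175.76 → 176.
Rows: 479 × 17/20 = 407.15 → 407.
border pick-up: 73 × 18/17 = 77.29 → 77.

Cast on 176 stitches; work 407 rows; border pick-up 77 stitches.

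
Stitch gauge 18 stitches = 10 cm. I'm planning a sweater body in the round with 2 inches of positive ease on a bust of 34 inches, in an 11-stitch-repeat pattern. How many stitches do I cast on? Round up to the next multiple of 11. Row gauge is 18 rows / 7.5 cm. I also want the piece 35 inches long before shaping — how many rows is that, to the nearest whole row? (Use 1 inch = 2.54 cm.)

Finished = 34 + 2 = 36 inches.
36 inches × 2.54 = 91.44 cm.
18/10 = 1.8 sts per cm; 91.44 × 1.8 = 164.59 sts.
Next multiple of 11 → 165.
35 inches = 88.90 cm; × 2.4 = 213.36 → 213 rows.

Cast on 165 stitches; work 213 rows.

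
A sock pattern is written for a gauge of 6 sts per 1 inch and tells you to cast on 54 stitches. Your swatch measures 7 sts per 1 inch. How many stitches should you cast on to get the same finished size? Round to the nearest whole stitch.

Scale factor = 7 / 6 = 1.167.
54 × 7 / 6 = 63.00 sts.

63 stitches.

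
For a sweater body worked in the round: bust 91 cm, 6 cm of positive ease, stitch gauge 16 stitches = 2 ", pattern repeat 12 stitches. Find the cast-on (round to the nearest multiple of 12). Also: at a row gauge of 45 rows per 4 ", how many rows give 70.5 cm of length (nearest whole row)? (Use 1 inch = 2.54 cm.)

Cast on 300 stitches; work 312 rows.

Finished = 91 + 6 = 97 cm.
97 cm × 1/2.54 = 38.19 inches.
16/2 = 8 sts per in; 38.19 × 8 = 305.51 sts.
Nearest multiple of 12 → 300.
70.5 cm = 27.76 inches; × 11.25 = 312.25 → 312 rows.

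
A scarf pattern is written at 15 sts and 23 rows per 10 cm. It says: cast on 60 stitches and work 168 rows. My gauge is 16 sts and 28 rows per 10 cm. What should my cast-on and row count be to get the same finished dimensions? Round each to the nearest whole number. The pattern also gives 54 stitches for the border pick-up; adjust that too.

Stitches: 60 × 16/15 = 64.00 → 64.
Rows: 168 × 28/23 = 204.52 → 205.
border pick-up: 54 × 16/15 = 57.60 → 58.

Cast on 64 stitches; work 205 rows; border pick-up 58 stitches.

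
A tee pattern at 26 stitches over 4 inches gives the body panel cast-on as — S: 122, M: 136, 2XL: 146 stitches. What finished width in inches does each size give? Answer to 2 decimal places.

S 18.77 inches; M 20.92 inches; 2XL 22.46 inches.

26/4 = 6.5 sts per in.
S: 122 / 6.5 = 18.769 → 18.77 in.
M: 136 / 6.5 = 20.923 → 20.92 in.
2XL: 146 / 6.5 = 22.462 → 22.46 in.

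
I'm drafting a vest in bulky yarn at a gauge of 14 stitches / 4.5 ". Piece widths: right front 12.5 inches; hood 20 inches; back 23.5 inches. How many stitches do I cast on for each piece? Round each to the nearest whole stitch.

Rate = 14/4.5 = 3.111 sts per in.
right front: 12.5 × 3.111 = 38.89 → 39.
hood: 20 × 3.111 = 62.22 → 62.
back: 23.5 × 3.111 = 73.11 → 73.

right front 39; hood 62; back 73.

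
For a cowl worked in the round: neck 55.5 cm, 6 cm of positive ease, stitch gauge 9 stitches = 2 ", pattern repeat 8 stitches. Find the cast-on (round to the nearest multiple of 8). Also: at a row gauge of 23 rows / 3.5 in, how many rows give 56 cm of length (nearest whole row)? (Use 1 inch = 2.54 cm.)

Finished = 55.5 + 6 = 61.5 cm.
61.5 cm × 1/2.54 = 24.21 inches.
9/2 = 4.5 sts per in; 24.21 × 4.5 = 108.96 sts.
Nearest multiple of 8 → 112.
56 cm = 22.05 inches; × 6.571 = 144.88 → 145 rows.

Cast on 112 stitches; work 145 rows.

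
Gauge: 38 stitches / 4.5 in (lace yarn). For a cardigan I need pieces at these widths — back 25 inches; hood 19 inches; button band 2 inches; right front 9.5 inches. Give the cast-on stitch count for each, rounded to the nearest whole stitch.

back 211; hood 160; button band 17; right front 80.

Rate = 38/4.5 = 8.444 sts per in.
back: 25 × 8.444 = 211.11 → 211.
hood: 19 × 8.444 = 160.44 → 160.
button band: 2 × 8.444 = 16.89 → 17.
right front: 9.5 × 8.444 = 80.22 → 80.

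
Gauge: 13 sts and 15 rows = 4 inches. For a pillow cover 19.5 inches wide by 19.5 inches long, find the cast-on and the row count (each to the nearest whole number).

Stitch gauge = 13/4 = 3.25 sts/in; 19.5 × 3.25 = 63.38 → 63 sts.
Row gauge = 15/4 = 3.75 rows/in; 19.5 × 3.75 = 73.12 → 73 rows.

Cast on 63 stitches and work 73 rows.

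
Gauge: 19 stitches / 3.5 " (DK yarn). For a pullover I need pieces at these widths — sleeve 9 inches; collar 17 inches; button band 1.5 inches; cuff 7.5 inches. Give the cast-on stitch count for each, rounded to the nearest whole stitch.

Rate = 19/3.5 = 5.429 sts per in.
sleeve: 9 × 5.429 = 48.86 → 49.
collar: 17 × 5.429 = 92.29 → 92.
button band: 1.5 × 5.429 = 8.14 → 8.
cuff: 7.5 × 5.429 = 40.71 → 41.

sleeve 49; collar 92; button band 8; cuff 41.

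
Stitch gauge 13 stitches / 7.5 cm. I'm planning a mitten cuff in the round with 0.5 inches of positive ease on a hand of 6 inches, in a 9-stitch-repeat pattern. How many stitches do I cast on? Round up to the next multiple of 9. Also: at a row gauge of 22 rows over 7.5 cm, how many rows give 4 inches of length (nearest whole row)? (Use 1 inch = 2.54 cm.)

Finished = 6 + 0.5 = 6.5 inches.
6.5 inches × 2.54 = 16.51 cm.
13/7.5 = 1.733 sts per cm; 16.51 × 1.733 = 28.62 sts.
Next multiple of 9 → 36.
4 inches = 10.16 cm; × 2.933 = 29.80 → 30 rows.

Cast on 36 stitches; work 30 rows.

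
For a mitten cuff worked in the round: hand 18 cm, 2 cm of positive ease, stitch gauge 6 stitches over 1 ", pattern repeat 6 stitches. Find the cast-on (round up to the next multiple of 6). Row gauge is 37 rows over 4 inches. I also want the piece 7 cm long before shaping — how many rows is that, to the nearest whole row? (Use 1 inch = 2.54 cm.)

Cast on 48 stitches; work 25 rows.

Finished = 18 + 2 = 20 cm.
20 cm × 1/2.54 = 7.87 inches.
6/1 = 6 sts per in; 7.87 × 6 = 47.24 sts.
Next multiple of 6 → 48.
7 cm = 2.76 inches; × 9.25 = 25.49 → 25 rows.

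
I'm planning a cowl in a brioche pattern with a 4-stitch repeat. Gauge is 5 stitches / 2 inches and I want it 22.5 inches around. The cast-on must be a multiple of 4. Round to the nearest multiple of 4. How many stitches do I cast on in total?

5 / 2 = 2.5 sts per inch.
22.5 × 2.5 = 56.25 sts.
Nearest multiple of 4: 56.

CO 56 sts.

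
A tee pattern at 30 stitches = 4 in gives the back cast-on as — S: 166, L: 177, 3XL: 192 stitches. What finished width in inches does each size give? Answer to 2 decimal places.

S 22.13 inches; L 23.60 inches; 3XL 25.60 inches.

30/4 = 7.5 sts per in.
S: 166 / 7.5 = 22.133 → 22.13 in.
L: 177 / 7.5 = 23.600 → 23.60 in.
3XL: 192 / 7.5 = 25.600 → 25.60 in.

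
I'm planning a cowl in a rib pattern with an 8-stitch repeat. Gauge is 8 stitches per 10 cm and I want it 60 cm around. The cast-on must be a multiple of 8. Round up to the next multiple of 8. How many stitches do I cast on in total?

48 stitches.

8 / 10 = 0.8 sts per cm.
60 × 0.8 = 48.00 sts.
Next multiple of 8: 48.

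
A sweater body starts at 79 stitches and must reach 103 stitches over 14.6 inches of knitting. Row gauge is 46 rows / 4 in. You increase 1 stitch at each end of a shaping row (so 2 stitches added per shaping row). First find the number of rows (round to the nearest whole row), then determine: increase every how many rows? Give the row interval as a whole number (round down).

Increase every 14th row.

Rows = 14.6 × 11.5 = 167.9 → 168 rows.
Stitches to add: 24 → 12 shaping rows (at 2 st each).
168 / 12 = 14.00 → every 14 rows.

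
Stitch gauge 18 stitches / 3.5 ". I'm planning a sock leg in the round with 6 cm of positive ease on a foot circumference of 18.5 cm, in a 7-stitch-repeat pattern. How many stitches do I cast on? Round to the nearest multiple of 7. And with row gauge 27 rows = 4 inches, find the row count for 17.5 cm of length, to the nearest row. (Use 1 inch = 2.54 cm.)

Cast on 49 stitches; work 47 rows.

Finished = 18.5 + 6 = 24.5 cm.
24.5 cm × 1/2.54 = 9.65 inches.
18/3.5 = 5.143 sts per in; 9.65 × 5.143 = 49.61 sts.
Nearest multiple of 7 → 49.
17.5 cm = 6.89 inches; × 6.75 = 46.51 → 47 rows.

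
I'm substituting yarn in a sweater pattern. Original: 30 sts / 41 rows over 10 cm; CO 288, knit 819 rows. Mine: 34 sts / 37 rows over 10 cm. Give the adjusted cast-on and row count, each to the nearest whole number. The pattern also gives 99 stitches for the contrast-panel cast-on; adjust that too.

Stitches: 288 × 34/30 = 326.40 → 326.
Rows: 819 × 37/41 = 739.10 → 739.
contrast-panel cast-on: 99 × 34/30 = 112.20 → 112.

Cast on 326 stitches; work 739 rows; contrast-panel cast-on 112 stitches.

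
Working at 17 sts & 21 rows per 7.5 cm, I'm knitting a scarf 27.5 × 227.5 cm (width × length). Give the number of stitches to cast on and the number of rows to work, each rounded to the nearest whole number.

Cast on 62 stitches and work 637 rows.

Stitch gauge = 17/7.5 = 2.267 sts/cm; 27.5 × 2.267 = 62.33 → 62 sts.
Row gauge = 21/7.5 = 2.8 rows/cm; 227.5 × 2.8 = 637.00 → 637 rows.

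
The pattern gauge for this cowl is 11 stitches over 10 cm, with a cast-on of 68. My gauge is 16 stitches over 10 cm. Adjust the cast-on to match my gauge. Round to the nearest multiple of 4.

CO 100 sts.

Scale factor = 16 / 11 = 1.455.
68 × 16 / 11 = 98.91 sts.
→ 100 sts.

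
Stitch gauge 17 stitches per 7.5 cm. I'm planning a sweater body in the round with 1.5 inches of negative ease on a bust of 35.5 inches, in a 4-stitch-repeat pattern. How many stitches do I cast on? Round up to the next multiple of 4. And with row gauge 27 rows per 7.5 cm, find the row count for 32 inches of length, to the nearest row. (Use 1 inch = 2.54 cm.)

Cast on 196 stitches; work 293 rows.

Finished = 35.5 − 1.5 = 34 inches.
34 inches × 2.54 = 86.36 cm.
17/7.5 = 2.267 sts per cm; 86.36 × 2.267 = 195.75 sts.
Next multiple of 4 → 196.
32 inches = 81.28 cm; × 3.6 = 292.61 → 293 rows.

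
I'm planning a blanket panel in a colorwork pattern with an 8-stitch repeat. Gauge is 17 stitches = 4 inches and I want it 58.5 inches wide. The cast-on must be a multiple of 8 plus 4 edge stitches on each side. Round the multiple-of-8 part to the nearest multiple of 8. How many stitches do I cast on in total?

17 / 4 = 4.25 sts per inch.
58.5 × 4.25 = 248.62 sts.
Less 8 edge sts → 240.62 for the repeat.
Nearest multiple of 8: 240.
Add back 8 edge sts → 248.

248 stitches.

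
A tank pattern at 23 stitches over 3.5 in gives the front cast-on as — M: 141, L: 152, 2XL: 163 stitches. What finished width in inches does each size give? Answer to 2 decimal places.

M 21.46 inches; L 23.13 inches; 2XL 24.80 inches.

23/3.5 = 6.571 sts per in.
M: 141 / 6.571 = 21.457 → 21.46 in.
L: 152 / 6.571 = 23.130 → 23.13 in.
2XL: 163 / 6.571 = 24.804 → 24.80 in.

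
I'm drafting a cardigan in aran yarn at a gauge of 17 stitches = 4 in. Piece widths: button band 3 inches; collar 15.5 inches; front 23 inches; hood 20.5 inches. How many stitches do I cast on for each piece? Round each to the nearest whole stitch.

Rate = 17/4 = 4.25 sts per in.
button band: 3 × 4.25 = 12.75 → 13.
collar: 15.5 × 4.25 = 65.88 → 66.
front: 23 × 4.25 = 97.75 → 98.
hood: 20.5 × 4.25 = 87.12 → 87.

button band 13; collar 66; front 98; hood 87.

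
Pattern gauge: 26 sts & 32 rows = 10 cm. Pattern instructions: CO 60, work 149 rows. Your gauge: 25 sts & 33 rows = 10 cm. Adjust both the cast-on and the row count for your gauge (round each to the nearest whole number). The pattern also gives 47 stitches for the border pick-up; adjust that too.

Stitches: 60 × 25/26 = 57.69 → 58.
Rows: 149 × 33/32 = 153.66 → 154.
border pick-up: 47 × 25/26 = 45.19 → 45.

Cast on 58 stitches; work 154 rows; border pick-up 45 stitches.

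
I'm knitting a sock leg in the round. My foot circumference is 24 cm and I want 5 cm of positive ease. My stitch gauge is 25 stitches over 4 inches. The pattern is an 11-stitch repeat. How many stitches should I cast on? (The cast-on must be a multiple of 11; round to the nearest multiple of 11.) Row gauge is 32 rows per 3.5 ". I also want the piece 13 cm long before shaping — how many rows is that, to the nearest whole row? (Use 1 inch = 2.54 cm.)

Finished = 24 + 5 = 29 cm.
29 cm × 1/2.54 = 11.42 inches.
25/4 = 6.25 sts per in; 11.42 × 6.25 = 71.36 sts.
Nearest multiple of 11 → 66.
13 cm = 5.12 inches; × 9.143 = 46.79 → 47 rows.

Cast on 66 stitches; work 47 rows.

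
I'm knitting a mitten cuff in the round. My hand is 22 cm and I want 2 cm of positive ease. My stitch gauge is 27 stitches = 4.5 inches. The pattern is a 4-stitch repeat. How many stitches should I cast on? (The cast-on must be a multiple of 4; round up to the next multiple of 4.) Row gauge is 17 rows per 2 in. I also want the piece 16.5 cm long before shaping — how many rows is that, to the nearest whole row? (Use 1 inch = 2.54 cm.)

Cast on 60 stitches; work 55 rows.

Finished = 22 + 2 = 24 cm.
24 cm × 1/2.54 = 9.45 inches.
27/4.5 = 6 sts per in; 9.45 × 6 = 56.69 sts.
Next multiple of 4 → 60.
16.5 cm = 6.50 inches; × 8.5 = 55.22 → 55 rows.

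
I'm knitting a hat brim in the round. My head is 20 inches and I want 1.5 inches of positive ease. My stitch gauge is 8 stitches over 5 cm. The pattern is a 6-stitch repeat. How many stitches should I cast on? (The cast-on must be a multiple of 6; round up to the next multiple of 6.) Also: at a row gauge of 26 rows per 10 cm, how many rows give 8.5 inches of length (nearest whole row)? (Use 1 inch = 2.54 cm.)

Cast on 90 stitches; work 56 rows.

Finished = 20 + 1.5 = 21.5 inches.
21.5 inches × 2.54 = 54.61 cm.
8/5 = 1.6 sts per cm; 54.61 × 1.6 = 87.38 sts.
Next multiple of 6 → 90.
8.5 inches = 21.59 cm; × 2.6 = 56.13 → 56 rows.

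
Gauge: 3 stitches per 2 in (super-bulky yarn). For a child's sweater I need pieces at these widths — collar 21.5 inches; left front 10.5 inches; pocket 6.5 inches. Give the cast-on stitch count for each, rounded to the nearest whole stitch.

collar 32; left front 16; pocket 10.

Rate = 3/2 = 1.5 sts per in.
collar: 21.5 × 1.5 = 32.25 → 32.
left front: 10.5 × 1.5 = 15.75 → 16.
pocket: 6.5 × 1.5 = 9.75 → 10.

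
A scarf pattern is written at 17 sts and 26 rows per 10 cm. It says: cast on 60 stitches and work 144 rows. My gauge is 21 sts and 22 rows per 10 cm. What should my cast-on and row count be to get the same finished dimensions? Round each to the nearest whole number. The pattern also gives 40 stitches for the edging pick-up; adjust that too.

Stitches: 60 × 21/17 = 74.12 → 74.
Rows: 144 × 22/26 = 121.85 → 122.
edging pick-up: 40 × 21/17 = 49.41 → 49.

Cast on 74 stitches; work 122 rows; edging pick-up 49 stitches.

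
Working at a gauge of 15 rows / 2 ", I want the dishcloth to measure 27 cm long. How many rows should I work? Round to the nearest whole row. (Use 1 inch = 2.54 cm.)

27 cm = 10.63 in.
15 rows / 2 in = 7.5 rows per inch.
10.63 × 7.5 = 79.72 rows.
Round to nearest → 80.

Work 80 rows.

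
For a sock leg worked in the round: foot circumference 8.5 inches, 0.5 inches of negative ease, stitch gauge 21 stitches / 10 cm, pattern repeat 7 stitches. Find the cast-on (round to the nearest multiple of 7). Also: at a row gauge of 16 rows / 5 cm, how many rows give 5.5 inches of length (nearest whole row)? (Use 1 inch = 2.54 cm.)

Finished = 8.5 − 0.5 = 8 inches.
8 inches × 2.54 = 20.32 cm.
21/10 = 2.1 sts per cm; 20.32 × 2.1 = 42.67 sts.
Nearest multiple of 7 → 42.
5.5 inches = 13.97 cm; × 3.2 = 44.70 → 45 rows.

Cast on 42 stitches; work 45 rows.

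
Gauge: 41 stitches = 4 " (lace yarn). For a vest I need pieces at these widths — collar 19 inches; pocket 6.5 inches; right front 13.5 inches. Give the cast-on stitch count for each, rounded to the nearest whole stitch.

collar 195; pocket 67; right front 138.

Rate = 41/4 = 10.25 sts per in.
collar: 19 × 10.25 = 194.75 → 195.
pocket: 6.5 × 10.25 = 66.62 → 67.
right front: 13.5 × 10.25 = 138.38 → 138.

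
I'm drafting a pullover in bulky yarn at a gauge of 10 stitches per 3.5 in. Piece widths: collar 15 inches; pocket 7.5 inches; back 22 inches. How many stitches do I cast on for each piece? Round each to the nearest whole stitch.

Rate = 10/3.5 = 2.857 sts per in.
collar: 15 × 2.857 = 42.86 → 43.
pocket: 7.5 × 2.857 = 21.43 → 21.
back: 22 × 2.857 = 62.86 → 63.

collar 43; pocket 21; back 63.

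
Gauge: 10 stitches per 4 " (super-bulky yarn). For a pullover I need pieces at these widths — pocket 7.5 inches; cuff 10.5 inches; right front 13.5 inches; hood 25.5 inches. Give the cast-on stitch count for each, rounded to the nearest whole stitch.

pocket 19; cuff 26; right front 34; hood 64.

Rate = 10/4 = 2.5 sts per in.
pocket: 7.5 × 2.5 = 18.75 → 19.
cuff: 10.5 × 2.5 = 26.25 → 26.
right front: 13.5 × 2.5 = 33.75 → 34.
hood: 25.5 × 2.5 = 63.75 → 64.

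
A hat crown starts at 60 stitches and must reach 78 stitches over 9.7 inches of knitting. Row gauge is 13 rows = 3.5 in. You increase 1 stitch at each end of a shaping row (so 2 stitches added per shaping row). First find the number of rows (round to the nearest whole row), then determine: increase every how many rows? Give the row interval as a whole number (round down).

Rows = 9.7 × 3.714 = 36.0 → 36 rows.
Stitches to add: 18 → 9 shaping rows (at 2 st each).
36 / 9 = 4.00 → every 4 rows.

Increase every 4th row.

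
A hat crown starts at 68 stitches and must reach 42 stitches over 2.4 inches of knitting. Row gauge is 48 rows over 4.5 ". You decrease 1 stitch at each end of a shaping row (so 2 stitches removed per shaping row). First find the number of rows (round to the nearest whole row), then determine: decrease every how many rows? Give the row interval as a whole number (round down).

Rows = 2.4 × 10.667 = 25.6 → 26 rows.
Stitches to remove: 26 → 13 shaping rows (at 2 st each).
26 / 13 = 2.00 → every 2 rows.

Decrease every 2nd row.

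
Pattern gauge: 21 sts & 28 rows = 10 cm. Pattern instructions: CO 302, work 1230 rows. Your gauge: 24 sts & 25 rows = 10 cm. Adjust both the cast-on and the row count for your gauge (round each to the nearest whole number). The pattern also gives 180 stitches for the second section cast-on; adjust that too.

Stitches: 302 × 24/21 = 345.14 → 345.
Rows: 1230 × 25/28 = 1098.21 → 1098.
second section cast-on: 180 × 24/21 = 205.71 → 206.

Cast on 345 stitches; work 1098 rows; second section cast-on 206 stitches.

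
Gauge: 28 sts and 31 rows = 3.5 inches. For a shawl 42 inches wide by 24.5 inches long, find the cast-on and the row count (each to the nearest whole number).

Cast on 336 stitches and work 217 rows.

Stitch gauge = 28/3.5 = 8 sts/in; 42 × 8 = 336.00 → 336 sts.
Row gauge = 31/3.5 = 8.857 rows/in; 24.5 × 8.857 = 217.00 → 217 rows.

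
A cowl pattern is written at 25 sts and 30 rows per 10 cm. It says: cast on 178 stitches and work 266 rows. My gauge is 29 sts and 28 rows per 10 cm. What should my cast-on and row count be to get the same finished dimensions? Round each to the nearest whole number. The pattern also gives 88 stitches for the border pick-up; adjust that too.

Cast on 206 stitches; work 248 rows; border pick-up 102 stitches.

Stitches: 178 × 29/25 = 206.48 → 206.
Rows: 266 × 28/30 = 248.27 → 248.
border pick-up: 88 × 29/25 = 102.08 → 102.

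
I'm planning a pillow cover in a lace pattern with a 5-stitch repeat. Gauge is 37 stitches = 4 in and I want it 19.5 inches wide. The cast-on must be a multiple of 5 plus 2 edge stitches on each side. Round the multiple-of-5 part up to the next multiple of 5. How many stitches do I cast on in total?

Cast on 184 stitches.

37 / 4 = 9.25 sts per inch.
19.5 × 9.25 = 180.38 sts.
Less 4 edge sts → 176.38 for the repeat.
Next multiple of 5: 180.
Add back 4 edge sts → 184.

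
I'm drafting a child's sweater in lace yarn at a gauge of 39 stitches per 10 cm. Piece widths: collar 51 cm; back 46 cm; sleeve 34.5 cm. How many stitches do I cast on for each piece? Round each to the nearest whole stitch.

Rate = 39/10 = 3.9 sts per cm.
collar: 51 × 3.9 = 198.90 → 199.
back: 46 × 3.9 = 179.40 → 179.
sleeve: 34.5 × 3.9 = 134.55 → 135.

collar 199; back 179; sleeve 135.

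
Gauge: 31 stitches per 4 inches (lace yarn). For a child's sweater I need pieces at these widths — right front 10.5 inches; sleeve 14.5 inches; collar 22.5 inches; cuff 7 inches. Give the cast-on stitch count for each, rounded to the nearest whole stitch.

Rate = 31/4 = 7.75 sts per in.
right front: 10.5 × 7.75 = 81.38 → 81.
sleeve: 14.5 × 7.75 = 112.38 → 112.
collar: 22.5 × 7.75 = 174.38 → 174.
cuff: 7 × 7.75 = 54.25 → 54.

right front 81; sleeve 112; collar 174; cuff 54.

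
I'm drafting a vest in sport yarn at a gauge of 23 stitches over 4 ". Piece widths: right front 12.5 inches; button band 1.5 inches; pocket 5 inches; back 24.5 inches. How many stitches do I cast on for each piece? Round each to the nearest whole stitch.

Rate = 23/4 = 5.75 sts per in.
right front: 12.5 × 5.75 = 71.88 → 72.
button band: 1.5 × 5.75 = 8.62 → 9.
pocket: 5 × 5.75 = 28.75 → 29.
back: 24.5 × 5.75 = 140.88 → 141.

right front 72; button band 9; pocket 29; back 141.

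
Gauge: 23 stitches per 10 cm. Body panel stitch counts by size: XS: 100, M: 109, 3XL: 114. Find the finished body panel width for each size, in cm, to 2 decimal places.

XS 43.48 cm; M 47.39 cm; 3XL 49.57 cm.

23/10 = 2.3 sts per cm.
XS: 100 / 2.3 = 43.478 → 43.48 cm.
M: 109 / 2.3 = 47.391 → 47.39 cm.
3XL: 114 / 2.3 = 49.565 → 49.57 cm.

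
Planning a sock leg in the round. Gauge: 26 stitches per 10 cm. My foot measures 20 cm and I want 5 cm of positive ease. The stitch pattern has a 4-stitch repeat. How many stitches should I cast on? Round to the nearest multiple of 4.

Finished = 20 + 5 = 25 cm.
26 / 10 = 2.6 sts/cm.
25 × 2.6 = 65.00 sts.
Nearest multiple of 4: 64.

64 stitches.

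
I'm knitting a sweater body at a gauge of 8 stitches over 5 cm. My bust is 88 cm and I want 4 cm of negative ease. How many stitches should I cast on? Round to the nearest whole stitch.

CO 134 sts.

Finished = 88 − 4 = 84 cm.
8 / 5 = 1.6 sts per cm.
84.00 × 1.6 = 134.40 sts.
→ 134 sts.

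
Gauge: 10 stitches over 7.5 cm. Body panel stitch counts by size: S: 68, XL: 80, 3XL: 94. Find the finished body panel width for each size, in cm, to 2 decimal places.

S 51.00 cm; XL 60.00 cm; 3XL 70.50 cm.

10/7.5 = 1.333 sts per cm.
S: 68 / 1.333 = 51.000 → 51.00 cm.
XL: 80 / 1.333 = 60.000 → 60.00 cm.
3XL: 94 / 1.333 = 70.500 → 70.50 cm.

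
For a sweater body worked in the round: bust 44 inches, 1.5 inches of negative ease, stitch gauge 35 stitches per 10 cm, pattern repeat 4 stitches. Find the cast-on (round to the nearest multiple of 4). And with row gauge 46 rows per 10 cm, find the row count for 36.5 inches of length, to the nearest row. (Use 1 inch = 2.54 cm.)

Finished = 44 − 1.5 = 42.5 inches.
42.5 inches × 2.54 = 107.95 cm.
35/10 = 3.5 sts per cm; 107.95 × 3.5 = 377.82 sts.
Nearest multiple of 4 → 376.
36.5 inches = 92.71 cm; × 4.6 = 426.47 → 426 rows.

Cast on 376 stitches; work 426 rows.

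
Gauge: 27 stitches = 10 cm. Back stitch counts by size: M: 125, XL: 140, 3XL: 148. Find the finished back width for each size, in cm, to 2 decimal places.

M 46.30 cm; XL 51.85 cm; 3XL 54.81 cm.

27/10 = 2.7 sts per cm.
M: 125 / 2.7 = 46.296 → 46.30 cm.
XL: 140 / 2.7 = 51.852 → 51.85 cm.
3XL: 148 / 2.7 = 54.815 → 54.81 cm.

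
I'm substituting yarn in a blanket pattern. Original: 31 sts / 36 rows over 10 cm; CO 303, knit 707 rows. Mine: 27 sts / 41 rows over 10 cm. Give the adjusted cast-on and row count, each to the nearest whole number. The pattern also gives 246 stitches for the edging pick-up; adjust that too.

Stitches: 303 × 27/31 = 263.90 → 264.
Rows: 707 × 41/36 = 805.19 → 805.
edging pick-up: 246 × 27/31 = 214.26 → 214.

Cast on 264 stitches; work 805 rows; edging pick-up 214 stitches.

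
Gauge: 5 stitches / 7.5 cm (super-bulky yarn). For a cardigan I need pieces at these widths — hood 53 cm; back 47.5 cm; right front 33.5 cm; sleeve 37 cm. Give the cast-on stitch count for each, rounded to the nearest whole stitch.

Rate = 5/7.5 = 0.667 sts per cm.
hood: 53 × 0.667 = 35.33 → 35.
back: 47.5 × 0.667 = 31.67 → 32.
right front: 33.5 × 0.667 = 22.33 → 22.
sleeve: 37 × 0.667 = 24.67 → 25.

hood 35; back 32; right front 22; sleeve 25.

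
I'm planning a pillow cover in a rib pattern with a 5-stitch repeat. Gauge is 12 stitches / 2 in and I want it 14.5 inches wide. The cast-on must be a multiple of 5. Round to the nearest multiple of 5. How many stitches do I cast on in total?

12 / 2 = 6 sts per inch.
14.5 × 6 = 87.00 sts.
Nearest multiple of 5: 85.

CO 85 sts.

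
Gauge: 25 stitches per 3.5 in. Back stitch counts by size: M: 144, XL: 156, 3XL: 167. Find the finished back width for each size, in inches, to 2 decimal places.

25/3.5 = 7.143 sts per in.
M: 144 / 7.143 = 20.160 → 20.16 in.
XL: 156 / 7.143 = 21.840 → 21.84 in.
3XL: 167 / 7.143 = 23.380 → 23.38 in.

M 20.16 inches; XL 21.84 inches; 3XL 23.38 inches.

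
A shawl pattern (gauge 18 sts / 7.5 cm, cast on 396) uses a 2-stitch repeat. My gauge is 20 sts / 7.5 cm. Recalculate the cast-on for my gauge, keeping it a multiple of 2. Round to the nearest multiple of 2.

CO 440 sts.

396 × 20 / 18 = 440.00.
Nearest multiple of 2: 440.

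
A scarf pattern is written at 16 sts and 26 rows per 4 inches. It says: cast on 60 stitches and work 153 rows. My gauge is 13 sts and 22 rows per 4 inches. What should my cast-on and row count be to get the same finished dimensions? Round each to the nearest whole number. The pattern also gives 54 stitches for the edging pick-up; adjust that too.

Cast on 49 stitches; work 129 rows; edging pick-up 44 stitches.

Stitches: 60 × 13/16 = 48.75 → 49.
Rows: 153 × 22/26 = 129.46 → 129.
edging pick-up: 54 × 13/16 = 43.88 → 44.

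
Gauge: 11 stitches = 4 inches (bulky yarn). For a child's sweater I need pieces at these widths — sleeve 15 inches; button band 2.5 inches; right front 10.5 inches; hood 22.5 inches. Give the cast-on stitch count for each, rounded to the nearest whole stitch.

sleeve 41; button band 7; right front 29; hood 62.

Rate = 11/4 = 2.75 sts per in.
sleeve: 15 × 2.75 = 41.25 → 41.
button band: 2.5 × 2.75 = 6.88 → 7.
right front: 10.5 × 2.75 = 28.88 → 29.
hood: 22.5 × 2.75 = 61.88 → 62.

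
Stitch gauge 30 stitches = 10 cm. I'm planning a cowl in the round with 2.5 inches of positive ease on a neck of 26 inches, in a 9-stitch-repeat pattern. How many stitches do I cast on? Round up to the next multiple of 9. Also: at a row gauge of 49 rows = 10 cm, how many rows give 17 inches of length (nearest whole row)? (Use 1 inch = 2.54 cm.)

Cast on 225 stitches; work 212 rows.

Finished = 26 + 2.5 = 28.5 inches.
28.5 inches × 2.54 = 72.39 cm.
30/10 = 3 sts per cm; 72.39 × 3 = 217.17 sts.
Next multiple of 9 → 225.
17 inches = 43.18 cm; × 4.9 = 211.58 → 212 rows.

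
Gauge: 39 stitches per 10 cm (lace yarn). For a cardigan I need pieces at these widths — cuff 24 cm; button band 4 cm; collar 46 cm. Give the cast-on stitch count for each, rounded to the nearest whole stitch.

cuff 94; button band 16; collar 179.

Rate = 39/10 = 3.9 sts per cm.
cuff: 24 × 3.9 = 93.60 → 94.
button band: 4 × 3.9 = 15.60 → 16.
collar: 46 × 3.9 = 179.40 → 179.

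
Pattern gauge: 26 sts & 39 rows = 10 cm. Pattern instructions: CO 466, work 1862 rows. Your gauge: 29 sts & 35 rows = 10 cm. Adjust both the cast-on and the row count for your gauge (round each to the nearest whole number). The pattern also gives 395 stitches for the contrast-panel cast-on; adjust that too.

Stitches: 466 × 29/26 = 519.77 → 520.
Rows: 1862 × 35/39 = 1671.03 → 1671.
contrast-panel cast-on: 395 × 29/26 = 440.58 → 441.

Cast on 520 stitches; work 1671 rows; contrast-panel cast-on 441 stitches.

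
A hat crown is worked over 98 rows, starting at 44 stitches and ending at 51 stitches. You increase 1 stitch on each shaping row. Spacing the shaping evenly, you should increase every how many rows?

Stitches to add: |51 − 44| = 7.
Shaping rows needed: 7 / 1 = 7.
98 rows / 7 = every 14 rows.

Increase every 14th row.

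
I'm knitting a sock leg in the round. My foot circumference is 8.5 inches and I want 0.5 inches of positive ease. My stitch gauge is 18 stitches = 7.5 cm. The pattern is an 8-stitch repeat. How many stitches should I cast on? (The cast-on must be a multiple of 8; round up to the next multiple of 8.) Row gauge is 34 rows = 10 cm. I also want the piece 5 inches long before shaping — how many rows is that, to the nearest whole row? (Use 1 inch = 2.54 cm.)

Finished = 8.5 + 0.5 = 9 inches.
9 inches × 2.54 = 22.86 cm.
18/7.5 = 2.4 sts per cm; 22.86 × 2.4 = 54.86 sts.
Next multiple of 8 → 56.
5 inches = 12.70 cm; × 3.4 = 43.18 → 43 rows.

Cast on 56 stitches; work 43 rows.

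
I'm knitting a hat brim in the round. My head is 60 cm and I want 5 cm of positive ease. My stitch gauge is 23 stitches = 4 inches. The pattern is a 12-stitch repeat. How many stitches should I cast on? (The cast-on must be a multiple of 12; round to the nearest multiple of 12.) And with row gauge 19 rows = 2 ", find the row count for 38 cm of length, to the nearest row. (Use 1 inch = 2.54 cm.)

Finished = 60 + 5 = 65 cm.
65 cm × 1/2.54 = 25.59 inches.
23/4 = 5.75 sts per in; 25.59 × 5.75 = 147.15 sts.
Nearest multiple of 12 → 144.
38 cm = 14.96 inches; × 9.5 = 142.13 → 142 rows.

Cast on 144 stitches; work 142 rows.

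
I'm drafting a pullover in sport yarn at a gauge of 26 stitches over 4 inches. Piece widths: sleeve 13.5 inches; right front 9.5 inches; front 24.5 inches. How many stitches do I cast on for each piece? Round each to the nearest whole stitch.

Rate = 26/4 = 6.5 sts per in.
sleeve: 13.5 × 6.5 = 87.75 → 88.
right front: 9.5 × 6.5 = 61.75 → 62.
front: 24.5 × 6.5 = 159.25 → 159.

sleeve 88; right front 62; front 159.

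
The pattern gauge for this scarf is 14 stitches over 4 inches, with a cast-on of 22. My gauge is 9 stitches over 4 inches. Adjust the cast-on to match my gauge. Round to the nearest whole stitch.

Scale factor = 9 / 14 = 0.643.
22 × 9 / 14 = 14.14 sts.
→ 14 sts.

CO 14 sts.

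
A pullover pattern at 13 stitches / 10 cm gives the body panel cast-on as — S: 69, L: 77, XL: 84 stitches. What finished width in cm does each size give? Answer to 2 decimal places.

S 53.08 cm; L 59.23 cm; XL 64.62 cm.

13/10 = 1.3 sts per cm.
S: 69 / 1.3 = 53.077 → 53.08 cm.
L: 77 / 1.3 = 59.231 → 59.23 cm.
XL: 84 / 1.3 = 64.615 → 64.62 cm.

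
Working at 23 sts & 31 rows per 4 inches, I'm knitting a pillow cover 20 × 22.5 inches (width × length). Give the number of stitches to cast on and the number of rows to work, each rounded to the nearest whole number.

Cast on 115 stitches and work 174 rows.

Stitch gauge = 23/4 = 5.75 sts/in; 20 × 5.75 = 115.00 → 115 sts.
Row gauge = 31/4 = 7.75 rows/in; 22.5 × 7.75 = 174.38 → 174 rows.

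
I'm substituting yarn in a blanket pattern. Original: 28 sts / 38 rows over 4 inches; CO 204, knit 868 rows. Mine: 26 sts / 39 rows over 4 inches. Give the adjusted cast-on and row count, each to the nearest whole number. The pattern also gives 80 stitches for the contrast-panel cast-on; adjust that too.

Stitches: 204 × 26/28 = 189.43 → 189.
Rows: 868 × 39/38 = 890.84 → 891.
contrast-panel cast-on: 80 × 26/28 = 74.29 → 74.

Cast on 189 stitches; work 891 rows; contrast-panel cast-on 74 stitches.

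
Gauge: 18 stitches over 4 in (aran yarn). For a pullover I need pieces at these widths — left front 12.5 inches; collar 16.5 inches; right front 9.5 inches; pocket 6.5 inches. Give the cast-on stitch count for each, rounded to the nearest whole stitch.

left front 56; collar 74; right front 43; pocket 29.

Rate = 18/4 = 4.5 sts per in.
left front: 12.5 × 4.5 = 56.25 → 56.
collar: 16.5 × 4.5 = 74.25 → 74.
right front: 9.5 × 4.5 = 42.75 → 43.
pocket: 6.5 × 4.5 = 29.25 → 29.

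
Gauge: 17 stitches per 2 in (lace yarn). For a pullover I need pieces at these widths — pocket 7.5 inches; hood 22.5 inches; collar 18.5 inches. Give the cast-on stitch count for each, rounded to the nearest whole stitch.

pocket 64; hood 191; collar 157.

Rate = 17/2 = 8.5 sts per in.
pocket: 7.5 × 8.5 = 63.75 → 64.
hood: 22.5 × 8.5 = 191.25 → 191.
collar: 18.5 × 8.5 = 157.25 → 157.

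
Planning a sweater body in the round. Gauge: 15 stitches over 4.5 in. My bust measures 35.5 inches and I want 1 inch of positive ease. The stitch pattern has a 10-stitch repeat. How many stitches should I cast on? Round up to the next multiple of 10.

Finished = 35.5 + 1 = 36.5 inches.
15 / 4.5 = 3.333 sts/in.
36.5 × 3.333 = 121.67 sts.
Next multiple of 10: 130.

CO 130 sts.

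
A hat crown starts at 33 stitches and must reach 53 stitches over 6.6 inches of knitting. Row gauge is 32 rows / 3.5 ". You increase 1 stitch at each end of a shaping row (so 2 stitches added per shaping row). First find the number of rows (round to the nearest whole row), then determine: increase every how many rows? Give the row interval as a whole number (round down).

Increase every 6th row.

Rows = 6.6 × 9.143 = 60.3 → 60 rows.
Stitches to add: 20 → 10 shaping rows (at 2 st each).
60 / 10 = 6.00 → every 6 rows.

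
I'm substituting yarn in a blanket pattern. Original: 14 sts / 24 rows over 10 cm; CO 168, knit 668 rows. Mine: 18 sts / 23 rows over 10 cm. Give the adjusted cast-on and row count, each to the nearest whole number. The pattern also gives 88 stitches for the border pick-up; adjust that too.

Cast on 216 stitches; work 640 rows; border pick-up 113 stitches.

Stitches: 168 × 18/14 = 216.00 → 216.
Rows: 668 × 23/24 = 640.17 → 640.
border pick-up: 88 × 18/14 = 113.14 → 113.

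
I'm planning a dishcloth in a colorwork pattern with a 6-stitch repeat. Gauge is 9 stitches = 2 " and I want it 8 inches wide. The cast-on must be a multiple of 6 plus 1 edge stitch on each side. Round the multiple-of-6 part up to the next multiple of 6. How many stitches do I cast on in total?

Cast on 38 stitches.

9 / 2 = 4.5 sts per inch.
8 × 4.5 = 36.00 sts.
Less 2 edge sts → 34.00 for the repeat.
Next multiple of 6: 36.
Add back 2 edge sts → 38.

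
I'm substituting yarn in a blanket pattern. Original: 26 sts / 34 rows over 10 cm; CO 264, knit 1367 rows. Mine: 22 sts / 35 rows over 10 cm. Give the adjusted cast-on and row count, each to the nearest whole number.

Stitches: 264 × 22/26 = 223.38 → 223.
Rows: 1367 × 35/34 = 1407.21 → 1407.

Cast on 223 stitches; work 1407 rows.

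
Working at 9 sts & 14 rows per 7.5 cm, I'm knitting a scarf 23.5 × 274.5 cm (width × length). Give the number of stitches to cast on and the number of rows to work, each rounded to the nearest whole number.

Cast on 28 stitches and work 512 rows.

Stitch gauge = 9/7.5 = 1.2 sts/cm; 23.5 × 1.2 = 28.20 → 28 sts.
Row gauge = 14/7.5 = 1.867 rows/cm; 274.5 × 1.867 = 512.40 → 512 rows.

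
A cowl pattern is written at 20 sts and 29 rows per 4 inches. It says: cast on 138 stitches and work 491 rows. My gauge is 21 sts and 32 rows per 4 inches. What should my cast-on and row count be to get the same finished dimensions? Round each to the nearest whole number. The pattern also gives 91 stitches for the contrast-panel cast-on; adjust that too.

Stitches: 138 × 21/20 = 144.90 → 145.
Rows: 491 × 32/29 = 541.79 → 542.
contrast-panel cast-on: 91 × 21/20 = 95.55 → 96.

Cast on 145 stitches; work 542 rows; contrast-panel cast-on 96 stitches.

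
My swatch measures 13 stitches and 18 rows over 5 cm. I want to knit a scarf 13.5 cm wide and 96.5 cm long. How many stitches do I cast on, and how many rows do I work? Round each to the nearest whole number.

Stitch gauge = 13/5 = 2.6 sts/cm; 13.5 × 2.6 = 35.10 → 35 sts.
Row gauge = 18/5 = 3.6 rows/cm; 96.5 × 3.6 = 347.40 → 347 rows.

Cast on 35 stitches and work 347 rows.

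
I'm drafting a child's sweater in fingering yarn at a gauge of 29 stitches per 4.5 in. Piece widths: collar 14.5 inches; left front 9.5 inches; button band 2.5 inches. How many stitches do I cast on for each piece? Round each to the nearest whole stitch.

collar 93; left front 61; button band 16.

Rate = 29/4.5 = 6.444 sts per in.
collar: 14.5 × 6.444 = 93.44 → 93.
left front: 9.5 × 6.444 = 61.22 → 61.
button band: 2.5 × 6.444 = 16.11 → 16.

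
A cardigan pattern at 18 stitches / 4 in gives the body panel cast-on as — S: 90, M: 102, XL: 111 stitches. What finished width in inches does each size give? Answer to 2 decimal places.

18/4 = 4.5 sts per in.
S: 90 / 4.5 = 20.000 → 20.00 in.
M: 102 / 4.5 = 22.667 → 22.67 in.
XL: 111 / 4.5 = 24.667 → 24.67 in.

S 20.00 inches; M 22.67 inches; XL 24.67 inches.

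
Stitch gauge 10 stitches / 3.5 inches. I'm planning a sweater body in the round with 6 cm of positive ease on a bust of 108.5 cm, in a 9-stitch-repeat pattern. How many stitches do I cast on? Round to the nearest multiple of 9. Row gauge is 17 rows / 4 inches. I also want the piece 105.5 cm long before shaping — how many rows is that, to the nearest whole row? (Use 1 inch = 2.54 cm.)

Cast on 126 stitches; work 177 rows.

Finished = 108.5 + 6 = 114.5 cm.
114.5 cm × 1/2.54 = 45.08 inches.
10/3.5 = 2.857 sts per in; 45.08 × 2.857 = 128.80 sts.
Nearest multiple of 9 → 126.
105.5 cm = 41.54 inches; × 4.25 = 176.53 → 177 rows.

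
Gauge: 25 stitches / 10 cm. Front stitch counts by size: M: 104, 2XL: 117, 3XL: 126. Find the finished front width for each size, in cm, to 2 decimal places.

25/10 = 2.5 sts per cm.
M: 104 / 2.5 = 41.600 → 41.60 cm.
2XL: 117 / 2.5 = 46.800 → 46.80 cm.
3XL: 126 / 2.5 = 50.400 → 50.40 cm.

M 41.60 cm; 2XL 46.80 cm; 3XL 50.40 cm.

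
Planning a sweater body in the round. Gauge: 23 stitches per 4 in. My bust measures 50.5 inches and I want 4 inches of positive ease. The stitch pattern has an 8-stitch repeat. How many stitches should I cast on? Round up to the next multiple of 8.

Finished = 50.5 + 4 = 54.5 inches.
23 / 4 = 5.75 sts/in.
54.5 × 5.75 = 313.38 sts.
Next multiple of 8: 320.

320 stitches.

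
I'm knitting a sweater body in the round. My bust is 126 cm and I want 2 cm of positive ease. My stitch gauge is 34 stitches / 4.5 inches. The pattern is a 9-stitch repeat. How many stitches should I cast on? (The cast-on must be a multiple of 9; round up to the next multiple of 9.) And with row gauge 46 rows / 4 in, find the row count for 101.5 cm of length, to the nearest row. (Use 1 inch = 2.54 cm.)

Finished = 126 + 2 = 128 cm.
128 cm × 1/2.54 = 50.39 inches.
34/4.5 = 7.556 sts per in; 50.39 × 7.556 = 380.75 sts.
Next multiple of 9 → 387.
101.5 cm = 39.96 inches; × 11.5 = 459.55 → 460 rows.

Cast on 387 stitches; work 460 rows.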